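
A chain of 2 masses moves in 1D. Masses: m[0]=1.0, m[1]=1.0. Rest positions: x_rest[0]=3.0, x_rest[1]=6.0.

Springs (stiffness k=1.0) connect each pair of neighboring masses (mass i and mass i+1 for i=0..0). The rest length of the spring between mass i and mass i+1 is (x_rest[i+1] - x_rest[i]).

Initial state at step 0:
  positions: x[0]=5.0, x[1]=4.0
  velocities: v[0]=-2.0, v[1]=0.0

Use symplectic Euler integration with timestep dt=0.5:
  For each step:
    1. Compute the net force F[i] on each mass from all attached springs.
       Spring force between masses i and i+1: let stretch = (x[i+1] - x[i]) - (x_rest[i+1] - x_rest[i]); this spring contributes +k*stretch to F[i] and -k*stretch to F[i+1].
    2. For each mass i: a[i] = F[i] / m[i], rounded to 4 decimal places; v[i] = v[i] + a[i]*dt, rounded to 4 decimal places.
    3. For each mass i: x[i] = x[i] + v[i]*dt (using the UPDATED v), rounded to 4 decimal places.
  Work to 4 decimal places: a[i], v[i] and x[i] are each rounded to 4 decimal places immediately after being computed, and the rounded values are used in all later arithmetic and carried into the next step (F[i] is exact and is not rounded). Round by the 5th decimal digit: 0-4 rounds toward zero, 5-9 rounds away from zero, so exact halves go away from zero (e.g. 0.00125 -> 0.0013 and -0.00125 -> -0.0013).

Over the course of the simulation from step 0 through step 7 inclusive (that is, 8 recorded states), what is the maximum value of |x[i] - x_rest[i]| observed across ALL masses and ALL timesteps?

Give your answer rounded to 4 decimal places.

Answer: 5.6015

Derivation:
Step 0: x=[5.0000 4.0000] v=[-2.0000 0.0000]
Step 1: x=[3.0000 5.0000] v=[-4.0000 2.0000]
Step 2: x=[0.7500 6.2500] v=[-4.5000 2.5000]
Step 3: x=[-0.8750 6.8750] v=[-3.2500 1.2500]
Step 4: x=[-1.3125 6.3125] v=[-0.8750 -1.1250]
Step 5: x=[-0.5938 4.5938] v=[1.4375 -3.4375]
Step 6: x=[0.6719 2.3282] v=[2.5313 -4.5313]
Step 7: x=[1.6017 0.3985] v=[1.8595 -3.8595]
Max displacement = 5.6015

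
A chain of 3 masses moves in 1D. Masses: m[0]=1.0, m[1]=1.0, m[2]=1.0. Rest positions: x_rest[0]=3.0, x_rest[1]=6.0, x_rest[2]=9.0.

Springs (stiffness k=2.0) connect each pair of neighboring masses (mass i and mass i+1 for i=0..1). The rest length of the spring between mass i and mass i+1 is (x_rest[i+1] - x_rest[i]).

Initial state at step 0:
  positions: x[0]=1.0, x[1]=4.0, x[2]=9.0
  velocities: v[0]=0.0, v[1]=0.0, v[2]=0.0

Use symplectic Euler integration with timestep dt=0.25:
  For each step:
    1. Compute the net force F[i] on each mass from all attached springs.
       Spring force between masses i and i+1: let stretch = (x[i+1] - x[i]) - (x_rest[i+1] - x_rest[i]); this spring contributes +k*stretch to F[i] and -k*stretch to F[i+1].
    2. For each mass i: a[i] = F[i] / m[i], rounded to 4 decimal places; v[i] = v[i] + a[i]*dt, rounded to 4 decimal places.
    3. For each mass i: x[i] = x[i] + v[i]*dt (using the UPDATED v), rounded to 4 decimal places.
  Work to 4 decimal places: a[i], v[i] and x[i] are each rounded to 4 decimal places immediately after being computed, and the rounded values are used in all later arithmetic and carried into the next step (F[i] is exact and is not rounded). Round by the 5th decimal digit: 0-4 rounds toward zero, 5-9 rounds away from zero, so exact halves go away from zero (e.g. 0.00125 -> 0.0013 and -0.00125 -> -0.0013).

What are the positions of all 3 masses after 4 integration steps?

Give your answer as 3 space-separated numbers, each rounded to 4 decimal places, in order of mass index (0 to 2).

Answer: 1.3658 5.3268 7.3077

Derivation:
Step 0: x=[1.0000 4.0000 9.0000] v=[0.0000 0.0000 0.0000]
Step 1: x=[1.0000 4.2500 8.7500] v=[0.0000 1.0000 -1.0000]
Step 2: x=[1.0313 4.6563 8.3125] v=[0.1250 1.6250 -1.7500]
Step 3: x=[1.1407 5.0665 7.7930] v=[0.4375 1.6406 -2.0781]
Step 4: x=[1.3658 5.3268 7.3077] v=[0.9004 1.0410 -1.9414]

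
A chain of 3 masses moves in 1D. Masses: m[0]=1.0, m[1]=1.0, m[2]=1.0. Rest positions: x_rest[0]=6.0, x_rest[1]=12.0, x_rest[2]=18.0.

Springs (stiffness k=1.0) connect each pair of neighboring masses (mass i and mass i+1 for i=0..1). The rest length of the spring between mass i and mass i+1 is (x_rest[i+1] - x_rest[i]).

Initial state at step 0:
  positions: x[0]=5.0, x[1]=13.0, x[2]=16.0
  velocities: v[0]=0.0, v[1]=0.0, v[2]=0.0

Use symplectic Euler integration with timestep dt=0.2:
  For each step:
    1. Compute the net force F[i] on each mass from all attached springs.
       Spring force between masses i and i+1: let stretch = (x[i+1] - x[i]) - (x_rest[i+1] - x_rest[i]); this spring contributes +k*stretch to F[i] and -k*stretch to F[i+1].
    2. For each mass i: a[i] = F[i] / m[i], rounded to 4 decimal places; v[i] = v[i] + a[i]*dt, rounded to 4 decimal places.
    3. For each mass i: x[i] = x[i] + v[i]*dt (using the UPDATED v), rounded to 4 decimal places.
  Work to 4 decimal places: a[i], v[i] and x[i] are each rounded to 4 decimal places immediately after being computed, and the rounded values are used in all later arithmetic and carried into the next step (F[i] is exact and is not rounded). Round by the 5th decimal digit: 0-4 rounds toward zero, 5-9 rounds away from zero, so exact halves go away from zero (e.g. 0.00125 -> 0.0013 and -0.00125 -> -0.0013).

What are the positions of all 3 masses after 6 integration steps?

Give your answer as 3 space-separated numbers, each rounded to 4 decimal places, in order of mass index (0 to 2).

Step 0: x=[5.0000 13.0000 16.0000] v=[0.0000 0.0000 0.0000]
Step 1: x=[5.0800 12.8000 16.1200] v=[0.4000 -1.0000 0.6000]
Step 2: x=[5.2288 12.4240 16.3472] v=[0.7440 -1.8800 1.1360]
Step 3: x=[5.4254 11.9171 16.6575] v=[0.9830 -2.5344 1.5514]
Step 4: x=[5.6417 11.3402 17.0182] v=[1.0813 -2.8847 1.8033]
Step 5: x=[5.8459 10.7624 17.3917] v=[1.0210 -2.8888 1.8677]
Step 6: x=[6.0068 10.2532 17.7401] v=[0.8043 -2.5462 1.7418]

Answer: 6.0068 10.2532 17.7401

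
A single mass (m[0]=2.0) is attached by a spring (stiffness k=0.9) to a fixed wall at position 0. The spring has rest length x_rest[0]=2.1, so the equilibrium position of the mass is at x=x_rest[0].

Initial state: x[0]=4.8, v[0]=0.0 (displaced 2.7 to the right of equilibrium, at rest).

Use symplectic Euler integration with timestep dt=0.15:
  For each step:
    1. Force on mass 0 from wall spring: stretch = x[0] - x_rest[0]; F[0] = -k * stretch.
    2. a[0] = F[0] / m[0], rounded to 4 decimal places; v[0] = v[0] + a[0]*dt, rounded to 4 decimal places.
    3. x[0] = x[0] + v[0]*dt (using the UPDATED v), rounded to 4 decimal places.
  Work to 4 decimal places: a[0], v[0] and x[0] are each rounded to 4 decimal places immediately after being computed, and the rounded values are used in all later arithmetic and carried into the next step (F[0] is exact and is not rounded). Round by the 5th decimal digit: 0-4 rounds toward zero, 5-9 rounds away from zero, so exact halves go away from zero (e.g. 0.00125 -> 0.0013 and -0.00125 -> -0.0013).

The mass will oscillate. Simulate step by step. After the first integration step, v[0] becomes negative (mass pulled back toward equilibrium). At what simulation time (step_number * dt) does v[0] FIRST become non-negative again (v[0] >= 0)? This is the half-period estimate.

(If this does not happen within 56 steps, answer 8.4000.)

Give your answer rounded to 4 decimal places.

Answer: 4.8000

Derivation:
Step 0: x=[4.8000] v=[0.0000]
Step 1: x=[4.7727] v=[-0.1823]
Step 2: x=[4.7183] v=[-0.3627]
Step 3: x=[4.6374] v=[-0.5394]
Step 4: x=[4.5308] v=[-0.7107]
Step 5: x=[4.3996] v=[-0.8748]
Step 6: x=[4.2451] v=[-1.0300]
Step 7: x=[4.0689] v=[-1.1748]
Step 8: x=[3.8727] v=[-1.3077]
Step 9: x=[3.6586] v=[-1.4274]
Step 10: x=[3.4287] v=[-1.5326]
Step 11: x=[3.1854] v=[-1.6223]
Step 12: x=[2.9311] v=[-1.6956]
Step 13: x=[2.6683] v=[-1.7517]
Step 14: x=[2.3998] v=[-1.7901]
Step 15: x=[2.1283] v=[-1.8103]
Step 16: x=[1.8565] v=[-1.8122]
Step 17: x=[1.5871] v=[-1.7958]
Step 18: x=[1.3229] v=[-1.7612]
Step 19: x=[1.0666] v=[-1.7087]
Step 20: x=[0.8208] v=[-1.6390]
Step 21: x=[0.5879] v=[-1.5527]
Step 22: x=[0.3703] v=[-1.4506]
Step 23: x=[0.1702] v=[-1.3338]
Step 24: x=[-0.0103] v=[-1.2035]
Step 25: x=[-0.1695] v=[-1.0611]
Step 26: x=[-0.3057] v=[-0.9079]
Step 27: x=[-0.4175] v=[-0.7455]
Step 28: x=[-0.5038] v=[-0.5756]
Step 29: x=[-0.5638] v=[-0.3998]
Step 30: x=[-0.5968] v=[-0.2200]
Step 31: x=[-0.6025] v=[-0.0380]
Step 32: x=[-0.5808] v=[0.1444]
First v>=0 after going negative at step 32, time=4.8000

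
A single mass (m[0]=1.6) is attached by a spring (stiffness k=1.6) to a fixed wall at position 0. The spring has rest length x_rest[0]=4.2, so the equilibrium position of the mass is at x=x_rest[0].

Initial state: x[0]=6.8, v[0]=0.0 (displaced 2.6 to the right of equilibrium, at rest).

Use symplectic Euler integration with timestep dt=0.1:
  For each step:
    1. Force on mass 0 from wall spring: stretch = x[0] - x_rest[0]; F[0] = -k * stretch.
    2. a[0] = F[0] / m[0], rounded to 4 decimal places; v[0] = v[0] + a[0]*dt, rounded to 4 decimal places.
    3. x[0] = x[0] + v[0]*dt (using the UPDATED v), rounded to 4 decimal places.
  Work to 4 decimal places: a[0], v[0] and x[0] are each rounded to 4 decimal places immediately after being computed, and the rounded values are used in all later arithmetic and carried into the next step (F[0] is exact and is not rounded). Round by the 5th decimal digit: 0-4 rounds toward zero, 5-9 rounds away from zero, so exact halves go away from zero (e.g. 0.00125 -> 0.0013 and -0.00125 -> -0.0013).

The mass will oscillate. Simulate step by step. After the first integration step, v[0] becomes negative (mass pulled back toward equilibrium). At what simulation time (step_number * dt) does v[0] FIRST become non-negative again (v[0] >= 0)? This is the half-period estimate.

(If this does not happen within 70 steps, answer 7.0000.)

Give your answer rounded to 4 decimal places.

Answer: 3.2000

Derivation:
Step 0: x=[6.8000] v=[0.0000]
Step 1: x=[6.7740] v=[-0.2600]
Step 2: x=[6.7223] v=[-0.5174]
Step 3: x=[6.6453] v=[-0.7696]
Step 4: x=[6.5439] v=[-1.0141]
Step 5: x=[6.4191] v=[-1.2485]
Step 6: x=[6.2721] v=[-1.4704]
Step 7: x=[6.1043] v=[-1.6776]
Step 8: x=[5.9175] v=[-1.8680]
Step 9: x=[5.7135] v=[-2.0398]
Step 10: x=[5.4944] v=[-2.1912]
Step 11: x=[5.2623] v=[-2.3206]
Step 12: x=[5.0196] v=[-2.4268]
Step 13: x=[4.7687] v=[-2.5088]
Step 14: x=[4.5121] v=[-2.5657]
Step 15: x=[4.2524] v=[-2.5969]
Step 16: x=[3.9922] v=[-2.6021]
Step 17: x=[3.7341] v=[-2.5813]
Step 18: x=[3.4806] v=[-2.5347]
Step 19: x=[3.2343] v=[-2.4628]
Step 20: x=[2.9977] v=[-2.3662]
Step 21: x=[2.7731] v=[-2.2460]
Step 22: x=[2.5628] v=[-2.1033]
Step 23: x=[2.3688] v=[-1.9396]
Step 24: x=[2.1932] v=[-1.7565]
Step 25: x=[2.0376] v=[-1.5558]
Step 26: x=[1.9036] v=[-1.3396]
Step 27: x=[1.7926] v=[-1.1100]
Step 28: x=[1.7057] v=[-0.8693]
Step 29: x=[1.6437] v=[-0.6199]
Step 30: x=[1.6073] v=[-0.3643]
Step 31: x=[1.5968] v=[-0.1050]
Step 32: x=[1.6123] v=[0.1553]
First v>=0 after going negative at step 32, time=3.2000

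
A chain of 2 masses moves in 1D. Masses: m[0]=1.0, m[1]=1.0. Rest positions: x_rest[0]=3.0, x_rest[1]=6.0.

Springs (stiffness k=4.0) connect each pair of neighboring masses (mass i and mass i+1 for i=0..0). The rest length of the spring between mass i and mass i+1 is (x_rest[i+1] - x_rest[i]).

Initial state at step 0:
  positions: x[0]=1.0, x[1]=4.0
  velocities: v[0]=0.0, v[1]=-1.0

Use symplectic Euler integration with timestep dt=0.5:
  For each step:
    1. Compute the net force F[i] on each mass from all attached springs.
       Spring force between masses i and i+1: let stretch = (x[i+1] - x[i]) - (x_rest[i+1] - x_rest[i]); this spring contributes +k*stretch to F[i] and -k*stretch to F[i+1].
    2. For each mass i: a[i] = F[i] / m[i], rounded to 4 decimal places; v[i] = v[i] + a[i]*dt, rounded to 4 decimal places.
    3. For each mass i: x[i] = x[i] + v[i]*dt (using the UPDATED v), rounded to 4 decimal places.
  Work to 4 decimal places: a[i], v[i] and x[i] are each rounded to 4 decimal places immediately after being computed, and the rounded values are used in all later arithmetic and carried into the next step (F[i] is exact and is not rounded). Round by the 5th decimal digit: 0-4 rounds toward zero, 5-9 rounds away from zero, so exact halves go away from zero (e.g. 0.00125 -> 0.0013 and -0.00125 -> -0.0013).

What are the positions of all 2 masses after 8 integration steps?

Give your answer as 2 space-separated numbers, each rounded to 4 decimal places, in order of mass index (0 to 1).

Step 0: x=[1.0000 4.0000] v=[0.0000 -1.0000]
Step 1: x=[1.0000 3.5000] v=[0.0000 -1.0000]
Step 2: x=[0.5000 3.5000] v=[-1.0000 0.0000]
Step 3: x=[0.0000 3.5000] v=[-1.0000 0.0000]
Step 4: x=[0.0000 3.0000] v=[0.0000 -1.0000]
Step 5: x=[0.0000 2.5000] v=[0.0000 -1.0000]
Step 6: x=[-0.5000 2.5000] v=[-1.0000 0.0000]
Step 7: x=[-1.0000 2.5000] v=[-1.0000 0.0000]
Step 8: x=[-1.0000 2.0000] v=[0.0000 -1.0000]

Answer: -1.0000 2.0000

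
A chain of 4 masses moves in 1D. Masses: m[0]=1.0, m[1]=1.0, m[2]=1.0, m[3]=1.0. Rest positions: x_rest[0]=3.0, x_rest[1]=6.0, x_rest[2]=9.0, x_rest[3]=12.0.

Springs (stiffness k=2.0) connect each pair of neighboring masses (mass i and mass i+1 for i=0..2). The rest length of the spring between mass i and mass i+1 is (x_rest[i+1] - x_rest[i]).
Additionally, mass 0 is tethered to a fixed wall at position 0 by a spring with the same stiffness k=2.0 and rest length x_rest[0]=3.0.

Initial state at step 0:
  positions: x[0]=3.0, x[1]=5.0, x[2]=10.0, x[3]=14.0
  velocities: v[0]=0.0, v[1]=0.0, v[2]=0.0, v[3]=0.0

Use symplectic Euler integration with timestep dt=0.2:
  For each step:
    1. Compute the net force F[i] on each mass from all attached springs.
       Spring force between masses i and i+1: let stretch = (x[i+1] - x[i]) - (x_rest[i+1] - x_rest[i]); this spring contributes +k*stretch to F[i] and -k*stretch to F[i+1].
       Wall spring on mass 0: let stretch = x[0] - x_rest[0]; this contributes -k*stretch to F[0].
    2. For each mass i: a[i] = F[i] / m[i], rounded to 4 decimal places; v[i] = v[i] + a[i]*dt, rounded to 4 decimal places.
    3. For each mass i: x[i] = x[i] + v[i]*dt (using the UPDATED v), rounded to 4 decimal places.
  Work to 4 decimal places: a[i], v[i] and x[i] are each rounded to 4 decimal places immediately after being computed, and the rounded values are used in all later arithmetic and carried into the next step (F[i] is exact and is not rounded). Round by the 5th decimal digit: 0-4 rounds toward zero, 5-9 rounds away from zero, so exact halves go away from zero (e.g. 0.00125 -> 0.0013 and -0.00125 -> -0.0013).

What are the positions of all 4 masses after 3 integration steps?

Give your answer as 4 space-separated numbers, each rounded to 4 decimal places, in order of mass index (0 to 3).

Step 0: x=[3.0000 5.0000 10.0000 14.0000] v=[0.0000 0.0000 0.0000 0.0000]
Step 1: x=[2.9200 5.2400 9.9200 13.9200] v=[-0.4000 1.2000 -0.4000 -0.4000]
Step 2: x=[2.7920 5.6688 9.7856 13.7600] v=[-0.6400 2.1440 -0.6720 -0.8000]
Step 3: x=[2.6708 6.1968 9.6398 13.5220] v=[-0.6061 2.6400 -0.7290 -1.1898]

Answer: 2.6708 6.1968 9.6398 13.5220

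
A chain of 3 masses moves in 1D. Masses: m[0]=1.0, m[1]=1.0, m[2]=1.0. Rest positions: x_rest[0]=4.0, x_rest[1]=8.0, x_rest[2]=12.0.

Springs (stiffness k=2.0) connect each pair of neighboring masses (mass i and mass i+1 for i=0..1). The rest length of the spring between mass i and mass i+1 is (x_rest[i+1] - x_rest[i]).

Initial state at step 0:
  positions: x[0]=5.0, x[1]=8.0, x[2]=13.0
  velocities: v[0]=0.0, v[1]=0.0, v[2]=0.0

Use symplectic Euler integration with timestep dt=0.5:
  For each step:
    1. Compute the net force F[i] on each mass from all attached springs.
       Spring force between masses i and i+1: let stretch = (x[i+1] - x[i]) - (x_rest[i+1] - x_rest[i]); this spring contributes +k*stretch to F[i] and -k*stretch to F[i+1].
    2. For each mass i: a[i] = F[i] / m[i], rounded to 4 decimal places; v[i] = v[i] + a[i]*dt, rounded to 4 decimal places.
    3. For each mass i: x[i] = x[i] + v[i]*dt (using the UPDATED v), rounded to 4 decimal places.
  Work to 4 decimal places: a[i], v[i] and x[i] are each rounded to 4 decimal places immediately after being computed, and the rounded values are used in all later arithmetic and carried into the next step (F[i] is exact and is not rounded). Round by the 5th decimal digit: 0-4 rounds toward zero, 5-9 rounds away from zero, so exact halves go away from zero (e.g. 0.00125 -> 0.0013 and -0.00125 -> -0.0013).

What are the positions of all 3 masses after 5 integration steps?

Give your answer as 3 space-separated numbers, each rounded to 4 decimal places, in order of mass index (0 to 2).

Answer: 4.9063 8.1875 12.9063

Derivation:
Step 0: x=[5.0000 8.0000 13.0000] v=[0.0000 0.0000 0.0000]
Step 1: x=[4.5000 9.0000 12.5000] v=[-1.0000 2.0000 -1.0000]
Step 2: x=[4.2500 9.5000 12.2500] v=[-0.5000 1.0000 -0.5000]
Step 3: x=[4.6250 8.7500 12.6250] v=[0.7500 -1.5000 0.7500]
Step 4: x=[5.0625 7.8750 13.0625] v=[0.8750 -1.7500 0.8750]
Step 5: x=[4.9063 8.1875 12.9063] v=[-0.3125 0.6250 -0.3125]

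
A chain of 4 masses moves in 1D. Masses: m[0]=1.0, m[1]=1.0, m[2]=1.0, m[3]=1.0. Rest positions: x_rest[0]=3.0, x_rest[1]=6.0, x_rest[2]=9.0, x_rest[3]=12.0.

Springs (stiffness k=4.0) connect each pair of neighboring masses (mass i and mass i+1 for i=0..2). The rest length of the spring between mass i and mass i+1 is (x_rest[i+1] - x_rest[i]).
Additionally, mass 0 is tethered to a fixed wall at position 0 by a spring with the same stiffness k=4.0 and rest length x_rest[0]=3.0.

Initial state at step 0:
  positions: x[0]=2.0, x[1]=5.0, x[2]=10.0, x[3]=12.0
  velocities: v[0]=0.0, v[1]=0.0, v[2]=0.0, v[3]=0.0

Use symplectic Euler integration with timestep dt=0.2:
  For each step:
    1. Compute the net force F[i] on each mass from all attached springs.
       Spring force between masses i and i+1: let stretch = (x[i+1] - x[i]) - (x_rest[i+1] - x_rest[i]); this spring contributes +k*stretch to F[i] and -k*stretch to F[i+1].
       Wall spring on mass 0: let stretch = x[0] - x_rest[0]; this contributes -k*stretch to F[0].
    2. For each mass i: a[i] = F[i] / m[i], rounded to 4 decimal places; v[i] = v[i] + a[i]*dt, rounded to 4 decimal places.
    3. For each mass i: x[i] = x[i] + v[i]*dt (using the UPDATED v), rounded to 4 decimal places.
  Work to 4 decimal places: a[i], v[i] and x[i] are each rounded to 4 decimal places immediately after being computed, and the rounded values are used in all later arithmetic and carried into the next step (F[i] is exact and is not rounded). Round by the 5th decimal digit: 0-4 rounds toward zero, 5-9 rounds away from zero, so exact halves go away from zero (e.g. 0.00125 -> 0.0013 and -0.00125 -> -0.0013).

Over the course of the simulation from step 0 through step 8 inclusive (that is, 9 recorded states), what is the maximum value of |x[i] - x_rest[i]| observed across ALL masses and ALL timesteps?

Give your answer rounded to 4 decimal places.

Answer: 1.1144

Derivation:
Step 0: x=[2.0000 5.0000 10.0000 12.0000] v=[0.0000 0.0000 0.0000 0.0000]
Step 1: x=[2.1600 5.3200 9.5200 12.1600] v=[0.8000 1.6000 -2.4000 0.8000]
Step 2: x=[2.4800 5.8064 8.7904 12.3776] v=[1.6000 2.4320 -3.6480 1.0880]
Step 3: x=[2.9354 6.2380 8.1573 12.5012] v=[2.2771 2.1581 -3.1654 0.6182]
Step 4: x=[3.4496 6.4483 7.9122 12.4098] v=[2.5709 1.0515 -1.2257 -0.4569]
Step 5: x=[3.8916 6.4130 8.1525 12.0788] v=[2.2102 -0.1763 1.2013 -1.6550]
Step 6: x=[4.1144 6.2526 8.7426 11.5996] v=[1.1140 -0.8018 2.9507 -2.3960]
Step 7: x=[4.0210 6.1485 9.3915 11.1433] v=[-0.4670 -0.5204 3.2443 -2.2816]
Step 8: x=[3.6246 6.2229 9.8018 10.8867] v=[-1.9818 0.3720 2.0513 -1.2830]
Max displacement = 1.1144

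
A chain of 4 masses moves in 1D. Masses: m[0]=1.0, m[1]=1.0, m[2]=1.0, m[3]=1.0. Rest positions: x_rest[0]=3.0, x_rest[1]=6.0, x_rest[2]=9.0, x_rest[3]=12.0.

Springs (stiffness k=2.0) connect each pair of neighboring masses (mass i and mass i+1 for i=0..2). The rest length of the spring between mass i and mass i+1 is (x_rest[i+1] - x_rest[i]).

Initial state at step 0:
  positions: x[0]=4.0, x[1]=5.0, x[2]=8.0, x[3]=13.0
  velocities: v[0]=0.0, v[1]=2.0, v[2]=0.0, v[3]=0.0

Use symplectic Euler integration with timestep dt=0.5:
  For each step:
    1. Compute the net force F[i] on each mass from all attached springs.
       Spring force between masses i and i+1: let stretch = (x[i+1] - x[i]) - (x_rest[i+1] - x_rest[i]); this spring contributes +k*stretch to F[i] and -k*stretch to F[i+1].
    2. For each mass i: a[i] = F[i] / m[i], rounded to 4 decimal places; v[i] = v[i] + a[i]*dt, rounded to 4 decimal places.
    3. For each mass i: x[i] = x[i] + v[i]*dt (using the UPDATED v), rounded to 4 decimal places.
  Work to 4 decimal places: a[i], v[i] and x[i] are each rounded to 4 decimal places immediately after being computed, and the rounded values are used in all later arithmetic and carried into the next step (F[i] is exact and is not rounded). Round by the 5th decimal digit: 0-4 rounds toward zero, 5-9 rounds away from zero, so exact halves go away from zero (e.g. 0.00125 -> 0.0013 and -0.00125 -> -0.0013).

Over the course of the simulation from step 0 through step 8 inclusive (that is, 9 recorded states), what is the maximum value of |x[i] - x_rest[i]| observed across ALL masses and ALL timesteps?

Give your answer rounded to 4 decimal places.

Step 0: x=[4.0000 5.0000 8.0000 13.0000] v=[0.0000 2.0000 0.0000 0.0000]
Step 1: x=[3.0000 7.0000 9.0000 12.0000] v=[-2.0000 4.0000 2.0000 -2.0000]
Step 2: x=[2.5000 8.0000 10.5000 11.0000] v=[-1.0000 2.0000 3.0000 -2.0000]
Step 3: x=[3.2500 7.5000 11.0000 11.2500] v=[1.5000 -1.0000 1.0000 0.5000]
Step 4: x=[4.6250 6.6250 9.8750 12.8750] v=[2.7500 -1.7500 -2.2500 3.2500]
Step 5: x=[5.5000 6.3750 8.6250 14.5000] v=[1.7500 -0.5000 -2.5000 3.2500]
Step 6: x=[5.3125 6.8125 9.1875 14.6875] v=[-0.3750 0.8750 1.1250 0.3750]
Step 7: x=[4.3750 7.6875 11.3125 13.6250] v=[-1.8750 1.7500 4.2500 -2.1250]
Step 8: x=[3.5938 8.7188 12.7813 12.9063] v=[-1.5625 2.0625 2.9375 -1.4375]
Max displacement = 3.7813

Answer: 3.7813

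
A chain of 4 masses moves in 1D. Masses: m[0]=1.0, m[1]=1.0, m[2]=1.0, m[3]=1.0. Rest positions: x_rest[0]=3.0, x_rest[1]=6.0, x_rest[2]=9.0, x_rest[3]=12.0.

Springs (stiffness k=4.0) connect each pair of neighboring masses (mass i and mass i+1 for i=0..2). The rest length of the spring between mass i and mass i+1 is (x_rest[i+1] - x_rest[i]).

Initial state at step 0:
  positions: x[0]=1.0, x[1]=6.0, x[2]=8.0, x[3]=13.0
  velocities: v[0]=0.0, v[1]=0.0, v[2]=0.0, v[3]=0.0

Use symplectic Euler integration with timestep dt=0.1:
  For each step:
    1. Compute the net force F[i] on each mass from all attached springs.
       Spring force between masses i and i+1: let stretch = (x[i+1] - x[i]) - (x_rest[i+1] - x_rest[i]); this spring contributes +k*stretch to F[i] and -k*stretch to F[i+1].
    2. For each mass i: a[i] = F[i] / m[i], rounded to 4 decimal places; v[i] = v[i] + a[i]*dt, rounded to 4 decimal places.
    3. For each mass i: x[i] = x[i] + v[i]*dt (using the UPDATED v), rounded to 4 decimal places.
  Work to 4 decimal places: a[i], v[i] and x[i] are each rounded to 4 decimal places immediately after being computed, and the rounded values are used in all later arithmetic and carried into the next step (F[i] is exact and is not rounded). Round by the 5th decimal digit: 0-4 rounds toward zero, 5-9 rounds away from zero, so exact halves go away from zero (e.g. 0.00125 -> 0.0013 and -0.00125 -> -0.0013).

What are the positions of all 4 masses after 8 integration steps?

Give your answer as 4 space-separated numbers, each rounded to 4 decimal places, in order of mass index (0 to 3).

Step 0: x=[1.0000 6.0000 8.0000 13.0000] v=[0.0000 0.0000 0.0000 0.0000]
Step 1: x=[1.0800 5.8800 8.1200 12.9200] v=[0.8000 -1.2000 1.2000 -0.8000]
Step 2: x=[1.2320 5.6576 8.3424 12.7680] v=[1.5200 -2.2240 2.2240 -1.5200]
Step 3: x=[1.4410 5.3656 8.6344 12.5590] v=[2.0902 -2.9203 2.9203 -2.0902]
Step 4: x=[1.6870 5.0473 8.9527 12.3130] v=[2.4600 -3.1826 3.1826 -2.4600]
Step 5: x=[1.9474 4.7508 9.2492 12.0526] v=[2.6041 -2.9646 2.9646 -2.6041]
Step 6: x=[2.2000 4.5221 9.4779 11.8001] v=[2.5255 -2.2866 2.2866 -2.5255]
Step 7: x=[2.4254 4.3988 9.6012 11.5747] v=[2.2543 -1.2331 1.2332 -2.2544]
Step 8: x=[2.6098 4.4047 9.5954 11.3903] v=[1.8437 0.0585 -0.0584 -1.8438]

Answer: 2.6098 4.4047 9.5954 11.3903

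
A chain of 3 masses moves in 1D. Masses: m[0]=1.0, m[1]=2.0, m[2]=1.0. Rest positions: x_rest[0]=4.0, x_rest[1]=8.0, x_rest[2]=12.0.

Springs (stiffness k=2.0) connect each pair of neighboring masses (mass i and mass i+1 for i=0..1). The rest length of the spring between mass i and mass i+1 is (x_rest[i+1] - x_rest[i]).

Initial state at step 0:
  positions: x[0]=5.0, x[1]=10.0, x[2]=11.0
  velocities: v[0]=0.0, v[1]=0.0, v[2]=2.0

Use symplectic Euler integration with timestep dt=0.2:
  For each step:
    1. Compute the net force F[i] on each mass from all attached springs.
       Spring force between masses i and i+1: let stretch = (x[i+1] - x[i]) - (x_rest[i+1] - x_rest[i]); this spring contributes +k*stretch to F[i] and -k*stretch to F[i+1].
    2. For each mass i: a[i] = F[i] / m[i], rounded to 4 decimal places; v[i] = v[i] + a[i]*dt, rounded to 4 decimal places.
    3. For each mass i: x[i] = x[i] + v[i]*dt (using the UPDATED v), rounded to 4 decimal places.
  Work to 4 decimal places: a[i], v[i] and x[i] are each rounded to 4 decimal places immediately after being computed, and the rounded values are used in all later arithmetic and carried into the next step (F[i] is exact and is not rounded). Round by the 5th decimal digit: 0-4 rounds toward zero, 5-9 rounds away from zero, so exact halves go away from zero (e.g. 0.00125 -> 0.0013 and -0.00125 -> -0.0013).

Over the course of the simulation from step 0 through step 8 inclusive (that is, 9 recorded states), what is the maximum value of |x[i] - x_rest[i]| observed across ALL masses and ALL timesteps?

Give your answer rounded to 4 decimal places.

Step 0: x=[5.0000 10.0000 11.0000] v=[0.0000 0.0000 2.0000]
Step 1: x=[5.0800 9.8400 11.6400] v=[0.4000 -0.8000 3.2000]
Step 2: x=[5.2208 9.5616 12.4560] v=[0.7040 -1.3920 4.0800]
Step 3: x=[5.3889 9.2253 13.3604] v=[0.8403 -1.6813 4.5222]
Step 4: x=[5.5439 8.9010 14.2540] v=[0.7749 -1.6216 4.4682]
Step 5: x=[5.6474 8.6565 15.0394] v=[0.5177 -1.2224 3.9270]
Step 6: x=[5.6717 8.5470 15.6342] v=[0.1213 -0.5476 2.9738]
Step 7: x=[5.6060 8.6060 15.9820] v=[-0.3286 0.2948 1.7389]
Step 8: x=[5.4603 8.8400 16.0597] v=[-0.7286 1.1700 0.3885]
Max displacement = 4.0597

Answer: 4.0597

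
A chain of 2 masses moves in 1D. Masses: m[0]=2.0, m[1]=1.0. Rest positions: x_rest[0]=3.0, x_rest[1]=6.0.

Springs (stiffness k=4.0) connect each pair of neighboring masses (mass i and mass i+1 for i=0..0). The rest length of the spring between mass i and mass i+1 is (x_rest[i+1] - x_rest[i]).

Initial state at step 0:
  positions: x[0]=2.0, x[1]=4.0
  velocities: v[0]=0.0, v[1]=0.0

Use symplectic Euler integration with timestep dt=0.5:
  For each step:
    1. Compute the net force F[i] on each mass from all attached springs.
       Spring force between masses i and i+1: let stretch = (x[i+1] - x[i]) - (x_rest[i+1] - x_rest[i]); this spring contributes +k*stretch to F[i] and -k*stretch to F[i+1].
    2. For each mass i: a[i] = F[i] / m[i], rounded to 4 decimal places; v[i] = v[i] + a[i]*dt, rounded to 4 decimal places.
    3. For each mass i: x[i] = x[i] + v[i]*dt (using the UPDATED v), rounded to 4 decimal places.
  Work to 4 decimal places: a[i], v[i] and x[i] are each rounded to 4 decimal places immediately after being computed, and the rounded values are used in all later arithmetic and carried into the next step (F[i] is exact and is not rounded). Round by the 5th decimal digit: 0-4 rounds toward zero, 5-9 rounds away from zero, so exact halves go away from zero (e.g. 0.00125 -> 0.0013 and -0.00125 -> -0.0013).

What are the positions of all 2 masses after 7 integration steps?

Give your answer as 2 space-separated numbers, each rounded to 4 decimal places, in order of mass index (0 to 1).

Step 0: x=[2.0000 4.0000] v=[0.0000 0.0000]
Step 1: x=[1.5000 5.0000] v=[-1.0000 2.0000]
Step 2: x=[1.2500 5.5000] v=[-0.5000 1.0000]
Step 3: x=[1.6250 4.7500] v=[0.7500 -1.5000]
Step 4: x=[2.0625 3.8750] v=[0.8750 -1.7500]
Step 5: x=[1.9063 4.1875] v=[-0.3125 0.6250]
Step 6: x=[1.3907 5.2188] v=[-1.0313 2.0626]
Step 7: x=[1.2891 5.4220] v=[-0.2032 0.4064]

Answer: 1.2891 5.4220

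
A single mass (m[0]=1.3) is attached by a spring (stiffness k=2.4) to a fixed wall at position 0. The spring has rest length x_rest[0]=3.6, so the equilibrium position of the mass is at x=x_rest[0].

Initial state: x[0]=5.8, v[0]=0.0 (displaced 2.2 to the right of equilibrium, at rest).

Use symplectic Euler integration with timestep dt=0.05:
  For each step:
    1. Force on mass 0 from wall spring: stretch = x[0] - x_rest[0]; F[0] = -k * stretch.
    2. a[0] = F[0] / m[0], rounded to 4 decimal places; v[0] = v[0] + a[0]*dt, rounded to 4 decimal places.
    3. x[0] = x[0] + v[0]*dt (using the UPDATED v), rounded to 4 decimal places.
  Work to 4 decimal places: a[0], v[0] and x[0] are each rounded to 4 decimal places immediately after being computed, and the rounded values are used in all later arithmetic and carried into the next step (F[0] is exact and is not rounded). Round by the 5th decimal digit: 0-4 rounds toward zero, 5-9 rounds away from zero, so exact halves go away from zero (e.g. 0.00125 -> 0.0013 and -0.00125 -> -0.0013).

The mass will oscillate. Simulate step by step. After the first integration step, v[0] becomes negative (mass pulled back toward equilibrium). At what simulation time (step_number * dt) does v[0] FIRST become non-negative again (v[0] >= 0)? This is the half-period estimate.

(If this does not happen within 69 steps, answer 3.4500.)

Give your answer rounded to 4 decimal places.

Step 0: x=[5.8000] v=[0.0000]
Step 1: x=[5.7898] v=[-0.2031]
Step 2: x=[5.7695] v=[-0.4052]
Step 3: x=[5.7392] v=[-0.6055]
Step 4: x=[5.6991] v=[-0.8030]
Step 5: x=[5.6493] v=[-0.9968]
Step 6: x=[5.5900] v=[-1.1860]
Step 7: x=[5.5215] v=[-1.3697]
Step 8: x=[5.4441] v=[-1.5471]
Step 9: x=[5.3582] v=[-1.7173]
Step 10: x=[5.2642] v=[-1.8796]
Step 11: x=[5.1625] v=[-2.0332]
Step 12: x=[5.0536] v=[-2.1774]
Step 13: x=[4.9380] v=[-2.3116]
Step 14: x=[4.8162] v=[-2.4351]
Step 15: x=[4.6888] v=[-2.5474]
Step 16: x=[4.5564] v=[-2.6479]
Step 17: x=[4.4196] v=[-2.7362]
Step 18: x=[4.2790] v=[-2.8119]
Step 19: x=[4.1353] v=[-2.8746]
Step 20: x=[3.9891] v=[-2.9240]
Step 21: x=[3.8411] v=[-2.9599]
Step 22: x=[3.6920] v=[-2.9822]
Step 23: x=[3.5425] v=[-2.9907]
Step 24: x=[3.3932] v=[-2.9854]
Step 25: x=[3.2449] v=[-2.9663]
Step 26: x=[3.0982] v=[-2.9335]
Step 27: x=[2.9538] v=[-2.8872]
Step 28: x=[2.8124] v=[-2.8276]
Step 29: x=[2.6747] v=[-2.7549]
Step 30: x=[2.5412] v=[-2.6695]
Step 31: x=[2.4126] v=[-2.5718]
Step 32: x=[2.2895] v=[-2.4622]
Step 33: x=[2.1724] v=[-2.3412]
Step 34: x=[2.0619] v=[-2.2094]
Step 35: x=[1.9585] v=[-2.0674]
Step 36: x=[1.8627] v=[-1.9159]
Step 37: x=[1.7749] v=[-1.7555]
Step 38: x=[1.6956] v=[-1.5870]
Step 39: x=[1.6250] v=[-1.4112]
Step 40: x=[1.5636] v=[-1.2289]
Step 41: x=[1.5116] v=[-1.0409]
Step 42: x=[1.4692] v=[-0.8481]
Step 43: x=[1.4366] v=[-0.6514]
Step 44: x=[1.4140] v=[-0.4517]
Step 45: x=[1.4015] v=[-0.2499]
Step 46: x=[1.3992] v=[-0.0470]
Step 47: x=[1.4070] v=[0.1562]
First v>=0 after going negative at step 47, time=2.3500

Answer: 2.3500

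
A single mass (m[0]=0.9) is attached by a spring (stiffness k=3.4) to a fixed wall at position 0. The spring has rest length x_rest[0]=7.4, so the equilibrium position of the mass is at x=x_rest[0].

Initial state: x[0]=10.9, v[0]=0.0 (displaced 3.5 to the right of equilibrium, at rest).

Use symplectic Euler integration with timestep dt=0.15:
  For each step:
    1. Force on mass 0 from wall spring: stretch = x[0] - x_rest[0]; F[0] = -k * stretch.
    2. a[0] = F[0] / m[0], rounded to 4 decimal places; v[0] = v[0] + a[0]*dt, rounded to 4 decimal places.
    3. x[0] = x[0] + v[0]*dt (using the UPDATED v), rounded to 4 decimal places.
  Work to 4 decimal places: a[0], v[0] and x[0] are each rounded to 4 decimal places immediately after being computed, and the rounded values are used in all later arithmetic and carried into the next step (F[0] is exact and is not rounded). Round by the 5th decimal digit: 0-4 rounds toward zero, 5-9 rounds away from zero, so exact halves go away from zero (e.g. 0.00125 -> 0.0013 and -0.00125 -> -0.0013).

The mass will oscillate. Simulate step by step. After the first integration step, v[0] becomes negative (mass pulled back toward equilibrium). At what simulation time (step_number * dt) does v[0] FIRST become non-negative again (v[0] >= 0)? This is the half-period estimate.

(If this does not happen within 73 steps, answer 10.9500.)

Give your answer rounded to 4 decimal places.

Step 0: x=[10.9000] v=[0.0000]
Step 1: x=[10.6025] v=[-1.9833]
Step 2: x=[10.0328] v=[-3.7980]
Step 3: x=[9.2393] v=[-5.2899]
Step 4: x=[8.2895] v=[-6.3322]
Step 5: x=[7.2641] v=[-6.8362]
Step 6: x=[6.2502] v=[-6.7592]
Step 7: x=[5.3341] v=[-6.1076]
Step 8: x=[4.5936] v=[-4.9369]
Step 9: x=[4.0916] v=[-3.3466]
Step 10: x=[3.8708] v=[-1.4718]
Step 11: x=[3.9500] v=[0.5281]
First v>=0 after going negative at step 11, time=1.6500

Answer: 1.6500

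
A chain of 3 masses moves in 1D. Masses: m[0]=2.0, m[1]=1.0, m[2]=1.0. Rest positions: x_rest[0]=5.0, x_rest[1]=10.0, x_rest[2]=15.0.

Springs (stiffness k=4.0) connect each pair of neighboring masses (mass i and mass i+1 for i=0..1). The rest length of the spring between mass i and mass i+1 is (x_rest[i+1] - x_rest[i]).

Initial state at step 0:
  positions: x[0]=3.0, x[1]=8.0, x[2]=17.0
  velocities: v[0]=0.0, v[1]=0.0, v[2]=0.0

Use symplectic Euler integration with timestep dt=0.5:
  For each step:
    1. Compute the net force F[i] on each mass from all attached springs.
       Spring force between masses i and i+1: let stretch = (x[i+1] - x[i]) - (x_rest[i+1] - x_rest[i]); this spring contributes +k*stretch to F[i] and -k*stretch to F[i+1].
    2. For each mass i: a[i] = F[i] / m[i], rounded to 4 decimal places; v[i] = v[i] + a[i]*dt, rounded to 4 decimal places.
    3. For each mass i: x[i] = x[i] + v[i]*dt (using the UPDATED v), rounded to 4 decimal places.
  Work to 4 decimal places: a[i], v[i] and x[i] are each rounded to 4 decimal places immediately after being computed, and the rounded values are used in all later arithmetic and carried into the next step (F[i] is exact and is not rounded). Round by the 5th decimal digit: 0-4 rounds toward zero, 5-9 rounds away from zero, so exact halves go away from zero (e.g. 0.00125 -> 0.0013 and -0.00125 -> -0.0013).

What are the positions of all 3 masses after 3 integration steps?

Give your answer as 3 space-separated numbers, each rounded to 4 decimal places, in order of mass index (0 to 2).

Step 0: x=[3.0000 8.0000 17.0000] v=[0.0000 0.0000 0.0000]
Step 1: x=[3.0000 12.0000 13.0000] v=[0.0000 8.0000 -8.0000]
Step 2: x=[5.0000 8.0000 13.0000] v=[4.0000 -8.0000 0.0000]
Step 3: x=[6.0000 6.0000 13.0000] v=[2.0000 -4.0000 0.0000]

Answer: 6.0000 6.0000 13.0000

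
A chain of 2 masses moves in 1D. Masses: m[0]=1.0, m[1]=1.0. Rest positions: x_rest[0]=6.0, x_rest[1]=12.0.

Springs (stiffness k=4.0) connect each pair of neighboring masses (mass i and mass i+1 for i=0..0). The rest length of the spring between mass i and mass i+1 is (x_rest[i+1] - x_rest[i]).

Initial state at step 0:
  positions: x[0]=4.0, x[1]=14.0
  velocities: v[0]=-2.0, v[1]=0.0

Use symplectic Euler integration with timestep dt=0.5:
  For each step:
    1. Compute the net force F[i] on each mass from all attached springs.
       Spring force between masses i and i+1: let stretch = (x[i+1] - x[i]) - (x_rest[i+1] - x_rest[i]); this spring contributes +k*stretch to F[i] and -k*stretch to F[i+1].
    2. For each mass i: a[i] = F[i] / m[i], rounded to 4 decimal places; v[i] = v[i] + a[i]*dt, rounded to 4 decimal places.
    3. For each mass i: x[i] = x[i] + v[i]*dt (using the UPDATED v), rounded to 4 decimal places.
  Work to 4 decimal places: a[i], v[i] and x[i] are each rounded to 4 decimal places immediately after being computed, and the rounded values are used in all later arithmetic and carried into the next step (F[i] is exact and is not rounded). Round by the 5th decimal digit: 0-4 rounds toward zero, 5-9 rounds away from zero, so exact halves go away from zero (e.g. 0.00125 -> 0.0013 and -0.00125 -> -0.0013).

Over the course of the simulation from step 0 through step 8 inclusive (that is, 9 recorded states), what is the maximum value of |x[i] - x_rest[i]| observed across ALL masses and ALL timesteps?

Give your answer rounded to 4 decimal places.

Step 0: x=[4.0000 14.0000] v=[-2.0000 0.0000]
Step 1: x=[7.0000 10.0000] v=[6.0000 -8.0000]
Step 2: x=[7.0000 9.0000] v=[0.0000 -2.0000]
Step 3: x=[3.0000 12.0000] v=[-8.0000 6.0000]
Step 4: x=[2.0000 12.0000] v=[-2.0000 0.0000]
Step 5: x=[5.0000 8.0000] v=[6.0000 -8.0000]
Step 6: x=[5.0000 7.0000] v=[0.0000 -2.0000]
Step 7: x=[1.0000 10.0000] v=[-8.0000 6.0000]
Step 8: x=[0.0000 10.0000] v=[-2.0000 0.0000]
Max displacement = 6.0000

Answer: 6.0000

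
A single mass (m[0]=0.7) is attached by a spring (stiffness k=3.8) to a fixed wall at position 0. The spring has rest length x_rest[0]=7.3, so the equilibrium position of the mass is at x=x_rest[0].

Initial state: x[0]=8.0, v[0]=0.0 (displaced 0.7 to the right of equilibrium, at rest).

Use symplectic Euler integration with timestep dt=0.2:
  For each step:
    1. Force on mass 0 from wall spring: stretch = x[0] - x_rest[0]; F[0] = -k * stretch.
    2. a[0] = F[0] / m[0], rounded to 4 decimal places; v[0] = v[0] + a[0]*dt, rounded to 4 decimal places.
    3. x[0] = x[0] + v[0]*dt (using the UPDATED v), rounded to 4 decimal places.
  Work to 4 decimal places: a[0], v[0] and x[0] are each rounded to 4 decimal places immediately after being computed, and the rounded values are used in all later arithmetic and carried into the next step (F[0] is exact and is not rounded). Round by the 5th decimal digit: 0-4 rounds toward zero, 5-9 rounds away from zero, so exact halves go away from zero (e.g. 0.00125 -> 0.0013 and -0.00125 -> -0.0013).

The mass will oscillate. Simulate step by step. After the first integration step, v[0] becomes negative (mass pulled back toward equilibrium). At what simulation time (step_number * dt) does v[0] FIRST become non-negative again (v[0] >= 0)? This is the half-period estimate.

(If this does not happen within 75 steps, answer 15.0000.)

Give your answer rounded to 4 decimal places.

Answer: 1.4000

Derivation:
Step 0: x=[8.0000] v=[0.0000]
Step 1: x=[7.8480] v=[-0.7600]
Step 2: x=[7.5770] v=[-1.3550]
Step 3: x=[7.2459] v=[-1.6557]
Step 4: x=[6.9265] v=[-1.5970]
Step 5: x=[6.6882] v=[-1.1915]
Step 6: x=[6.5827] v=[-0.5273]
Step 7: x=[6.6330] v=[0.2515]
First v>=0 after going negative at step 7, time=1.4000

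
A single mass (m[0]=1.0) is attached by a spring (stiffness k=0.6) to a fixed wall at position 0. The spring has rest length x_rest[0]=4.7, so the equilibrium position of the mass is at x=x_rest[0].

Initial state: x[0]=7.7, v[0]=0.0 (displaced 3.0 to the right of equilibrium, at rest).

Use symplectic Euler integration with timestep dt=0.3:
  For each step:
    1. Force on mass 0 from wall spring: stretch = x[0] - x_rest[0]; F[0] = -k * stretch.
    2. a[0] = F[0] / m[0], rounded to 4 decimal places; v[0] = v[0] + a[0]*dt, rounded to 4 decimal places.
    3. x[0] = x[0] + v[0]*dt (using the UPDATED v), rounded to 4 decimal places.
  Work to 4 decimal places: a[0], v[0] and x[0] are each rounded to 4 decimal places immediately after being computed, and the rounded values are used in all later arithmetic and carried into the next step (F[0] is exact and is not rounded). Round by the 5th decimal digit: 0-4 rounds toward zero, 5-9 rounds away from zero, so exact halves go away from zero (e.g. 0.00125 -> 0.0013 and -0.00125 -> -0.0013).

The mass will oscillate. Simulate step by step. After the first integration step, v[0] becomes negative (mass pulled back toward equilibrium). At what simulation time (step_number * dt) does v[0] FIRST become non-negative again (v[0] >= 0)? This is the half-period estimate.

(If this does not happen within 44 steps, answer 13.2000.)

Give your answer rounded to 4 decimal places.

Answer: 4.2000

Derivation:
Step 0: x=[7.7000] v=[0.0000]
Step 1: x=[7.5380] v=[-0.5400]
Step 2: x=[7.2228] v=[-1.0508]
Step 3: x=[6.7713] v=[-1.5049]
Step 4: x=[6.2080] v=[-1.8777]
Step 5: x=[5.5633] v=[-2.1491]
Step 6: x=[4.8720] v=[-2.3045]
Step 7: x=[4.1714] v=[-2.3355]
Step 8: x=[3.4993] v=[-2.2403]
Step 9: x=[2.8920] v=[-2.0242]
Step 10: x=[2.3824] v=[-1.6988]
Step 11: x=[1.9979] v=[-1.2816]
Step 12: x=[1.7593] v=[-0.7952]
Step 13: x=[1.6795] v=[-0.2659]
Step 14: x=[1.7628] v=[0.2778]
First v>=0 after going negative at step 14, time=4.2000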